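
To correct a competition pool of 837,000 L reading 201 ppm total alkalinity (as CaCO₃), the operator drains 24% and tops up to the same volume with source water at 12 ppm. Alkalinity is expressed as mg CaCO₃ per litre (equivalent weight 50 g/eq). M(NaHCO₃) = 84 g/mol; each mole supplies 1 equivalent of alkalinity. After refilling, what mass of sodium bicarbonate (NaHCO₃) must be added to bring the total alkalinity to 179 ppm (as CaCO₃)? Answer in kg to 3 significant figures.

32.8 kg

After draining 24% and refilling: 201 × 0.76 + 12 × 0.24 = 155.64 ppm.
Deficit to target: 179 − 155.64 = 23.36 mg/L.
As CaCO₃: 23.36 mg/L × 837,000 L = 19,550 g; ÷ 50 g/eq ÷ 1 = 391 mol NaHCO₃.
Mass: 391 × 84 = 32,850 g.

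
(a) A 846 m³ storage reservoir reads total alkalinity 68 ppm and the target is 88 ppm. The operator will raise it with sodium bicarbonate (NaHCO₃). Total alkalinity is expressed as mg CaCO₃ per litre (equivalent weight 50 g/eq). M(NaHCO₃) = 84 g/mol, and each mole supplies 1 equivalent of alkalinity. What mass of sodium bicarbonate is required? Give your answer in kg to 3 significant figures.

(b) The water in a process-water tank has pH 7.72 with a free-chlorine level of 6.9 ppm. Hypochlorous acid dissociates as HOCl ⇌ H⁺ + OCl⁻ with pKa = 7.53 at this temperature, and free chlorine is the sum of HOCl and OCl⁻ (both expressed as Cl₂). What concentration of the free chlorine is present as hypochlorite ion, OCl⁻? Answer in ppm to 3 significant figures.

(a) Volume: 846 m³ = 846,000 L.
(a) Alkalinity to add: (88 − 68) = 20 mg/L as CaCO₃ × 846,000 L = 16,920 g as CaCO₃.
(a) Equivalents: 16,920 g ÷ 50 g/eq = 338.4 eq.
(a) NaHCO₃ supplies 1 eq per mole → 338.4 mol.
(a) Mass: 338.4 mol × 84 g/mol = 28,430 g.

(b) [OCl⁻]/[HOCl] = 10^(pH − pKa) = 10^(7.72 − 7.53) = 10^0.19 = 1.549.
(b) Fraction as HOCl = 1 / (1 + 1.549) = 0.3923.
(b) OCl⁻ = (1 − 0.3923) × 6.9 ppm = 4.193 ppm.

(a) 28.4 kg; (b) 4.19 ppm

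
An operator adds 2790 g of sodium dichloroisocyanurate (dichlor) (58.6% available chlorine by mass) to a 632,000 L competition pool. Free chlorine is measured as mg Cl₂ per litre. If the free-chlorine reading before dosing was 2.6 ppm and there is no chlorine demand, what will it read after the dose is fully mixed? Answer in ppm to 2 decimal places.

5.19 ppm

Available chlorine delivered: 2790 g × 0.586 = 1635 g as Cl₂.
Concentration rise: 1635 g / 632,000 L = 2.587 mg/L = 2.59 ppm.
Final FC: 2.6 + 2.59 = 5.19 ppm.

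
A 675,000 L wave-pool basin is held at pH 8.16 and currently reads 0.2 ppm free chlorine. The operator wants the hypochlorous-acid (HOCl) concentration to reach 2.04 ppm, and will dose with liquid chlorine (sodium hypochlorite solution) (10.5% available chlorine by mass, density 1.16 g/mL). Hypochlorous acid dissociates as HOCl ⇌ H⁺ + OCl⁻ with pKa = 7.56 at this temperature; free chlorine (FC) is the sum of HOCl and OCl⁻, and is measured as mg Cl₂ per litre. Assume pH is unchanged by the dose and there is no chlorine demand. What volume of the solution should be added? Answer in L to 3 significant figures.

55.2 L

[OCl⁻]/[HOCl] = 10^(pH − pKa) = 10^(8.16 − 7.56) = 3.981; fraction as HOCl = 1/(1 + 3.981) = 0.2008.
Free chlorine required for 2.04 ppm HOCl: 2.04 / 0.2008 = 10.16 ppm.
FC to add: 10.16 − 0.2 = 9.961 mg/L as Cl₂.
Cl₂ equivalent: 9.961 mg/L × 675,000 L = 6724 g.
Product at 10.5% available Cl: 6724 / 0.105 = 64,040 g.
Volume: 64,040 g ÷ 1.16 g/mL = 55,200 mL.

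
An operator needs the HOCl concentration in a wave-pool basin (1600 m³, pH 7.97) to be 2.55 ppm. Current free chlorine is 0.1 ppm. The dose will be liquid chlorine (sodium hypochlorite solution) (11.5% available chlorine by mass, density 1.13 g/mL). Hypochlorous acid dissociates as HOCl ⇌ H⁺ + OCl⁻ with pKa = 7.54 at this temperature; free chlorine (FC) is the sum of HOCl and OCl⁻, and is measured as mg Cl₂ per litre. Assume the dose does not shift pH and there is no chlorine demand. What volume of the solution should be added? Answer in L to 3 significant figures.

115 L

Volume: 1600 m³ = 1,600,000 L.
[OCl⁻]/[HOCl] = 10^(pH − pKa) = 10^(7.97 − 7.54) = 2.692; fraction as HOCl = 1/(1 + 2.692) = 0.2709.
Free chlorine required for 2.55 ppm HOCl: 2.55 / 0.2709 = 9.413 ppm.
FC to add: 9.413 − 0.1 = 9.313 mg/L as Cl₂.
Cl₂ equivalent: 9.313 mg/L × 1,600,000 L = 14,900 g.
Product at 11.5% available Cl: 14,900 / 0.115 = 129,600 g.
Volume: 129,600 g ÷ 1.13 g/mL = 114,700 mL.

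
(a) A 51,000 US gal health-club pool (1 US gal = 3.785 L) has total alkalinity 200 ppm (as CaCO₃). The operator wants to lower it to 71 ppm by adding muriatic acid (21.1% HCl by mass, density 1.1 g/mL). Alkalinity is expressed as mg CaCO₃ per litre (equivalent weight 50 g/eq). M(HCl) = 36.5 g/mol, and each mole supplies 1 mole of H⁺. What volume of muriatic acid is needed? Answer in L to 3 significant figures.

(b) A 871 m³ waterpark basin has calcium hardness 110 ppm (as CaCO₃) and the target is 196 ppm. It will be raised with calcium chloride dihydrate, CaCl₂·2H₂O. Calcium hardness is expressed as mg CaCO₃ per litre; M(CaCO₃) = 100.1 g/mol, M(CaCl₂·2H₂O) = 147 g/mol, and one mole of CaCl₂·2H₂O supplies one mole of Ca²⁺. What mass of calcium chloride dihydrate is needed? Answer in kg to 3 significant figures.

(a) 78.3 L; (b) 110 kg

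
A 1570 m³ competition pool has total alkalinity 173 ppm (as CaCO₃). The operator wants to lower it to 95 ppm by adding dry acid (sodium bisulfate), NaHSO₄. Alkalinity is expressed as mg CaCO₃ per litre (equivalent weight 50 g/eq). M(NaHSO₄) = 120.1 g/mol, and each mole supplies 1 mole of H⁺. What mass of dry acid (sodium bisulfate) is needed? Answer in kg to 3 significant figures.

Volume: 1570 m³ = 1,570,000 L.
Alkalinity to neutralize: (173 − 95) = 78 mg/L as CaCO₃ × 1,570,000 L = 122,500 g as CaCO₃.
Equivalents of H⁺ required: 122,500 ÷ 50 g/eq = 2449 eq = 2449 mol NaHSO₄.
Mass of NaHSO₄: 2449 × 120.1 = 294,100 g.

294 kg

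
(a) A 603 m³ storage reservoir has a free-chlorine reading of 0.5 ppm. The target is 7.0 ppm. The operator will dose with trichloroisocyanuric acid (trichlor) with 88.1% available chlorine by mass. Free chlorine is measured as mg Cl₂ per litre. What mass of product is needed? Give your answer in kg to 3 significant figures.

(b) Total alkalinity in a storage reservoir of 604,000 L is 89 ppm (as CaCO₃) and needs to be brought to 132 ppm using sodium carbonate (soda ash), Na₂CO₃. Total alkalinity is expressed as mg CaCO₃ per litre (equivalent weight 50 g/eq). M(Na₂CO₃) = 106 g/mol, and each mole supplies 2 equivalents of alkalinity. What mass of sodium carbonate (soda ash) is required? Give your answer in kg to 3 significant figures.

(a) 4.45 kg; (b) 27.5 kg

(a) Volume: 603 m³ = 603,000 L.
(a) Chlorine deficit: 7.0 − 0.5 = 6.5 ppm = 6.5 mg/L as Cl₂.
(a) Cl₂ equivalent needed: 6.5 mg/L × 603,000 L = 3,920,000 mg = 3920 g.
(a) Product at 88.1% available chlorine: 3920 / 0.881 = 4449 g.

(b) Alkalinity to add: (132 − 89) = 43 mg/L as CaCO₃ × 604,000 L = 25,970 g as CaCO₃.
(b) Equivalents: 25,970 g ÷ 50 g/eq = 519.4 eq.
(b) Each mole of Na₂CO₃ supplies 2 eq, so 519.4 / 2 = 259.7 mol.
(b) Mass: 259.7 mol × 106 g/mol = 27,530 g.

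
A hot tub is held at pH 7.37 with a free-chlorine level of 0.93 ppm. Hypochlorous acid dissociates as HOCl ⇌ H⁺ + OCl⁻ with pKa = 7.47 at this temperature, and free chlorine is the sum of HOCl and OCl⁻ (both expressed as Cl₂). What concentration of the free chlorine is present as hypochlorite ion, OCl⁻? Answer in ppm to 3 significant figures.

0.412 ppm

[OCl⁻]/[HOCl] = 10^(pH − pKa) = 10^(7.37 − 7.47) = 10^-0.10 = 0.7943.
Fraction as HOCl = 1 / (1 + 0.7943) = 0.5573.
OCl⁻ = (1 − 0.5573) × 0.93 ppm = 0.4117 ppm.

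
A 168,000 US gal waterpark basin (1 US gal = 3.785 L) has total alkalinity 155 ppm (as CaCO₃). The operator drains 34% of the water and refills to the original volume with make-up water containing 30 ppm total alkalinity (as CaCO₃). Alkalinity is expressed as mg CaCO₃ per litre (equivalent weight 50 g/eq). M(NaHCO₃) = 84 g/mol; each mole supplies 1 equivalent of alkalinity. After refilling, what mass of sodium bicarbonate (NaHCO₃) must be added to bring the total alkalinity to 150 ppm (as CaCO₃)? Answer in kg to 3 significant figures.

40.1 kg

Volume: 168,000 US gal × 3.785 L/gal = 635,880 L.
After draining 34% and refilling: 155 × 0.66 + 30 × 0.34 = 112.5 ppm.
Deficit to target: 150 − 112.5 = 37.5 mg/L.
As CaCO₃: 37.5 mg/L × 635,880 L = 23,850 g; ÷ 50 g/eq ÷ 1 = 476.9 mol NaHCO₃.
Mass: 476.9 × 84 = 40,060 g.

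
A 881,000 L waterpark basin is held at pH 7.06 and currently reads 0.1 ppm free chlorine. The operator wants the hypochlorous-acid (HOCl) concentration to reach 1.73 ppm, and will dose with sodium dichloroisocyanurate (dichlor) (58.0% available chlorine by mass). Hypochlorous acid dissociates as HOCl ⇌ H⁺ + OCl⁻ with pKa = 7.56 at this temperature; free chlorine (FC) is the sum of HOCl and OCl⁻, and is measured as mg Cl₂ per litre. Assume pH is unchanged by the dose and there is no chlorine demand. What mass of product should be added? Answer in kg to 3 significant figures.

3.31 kg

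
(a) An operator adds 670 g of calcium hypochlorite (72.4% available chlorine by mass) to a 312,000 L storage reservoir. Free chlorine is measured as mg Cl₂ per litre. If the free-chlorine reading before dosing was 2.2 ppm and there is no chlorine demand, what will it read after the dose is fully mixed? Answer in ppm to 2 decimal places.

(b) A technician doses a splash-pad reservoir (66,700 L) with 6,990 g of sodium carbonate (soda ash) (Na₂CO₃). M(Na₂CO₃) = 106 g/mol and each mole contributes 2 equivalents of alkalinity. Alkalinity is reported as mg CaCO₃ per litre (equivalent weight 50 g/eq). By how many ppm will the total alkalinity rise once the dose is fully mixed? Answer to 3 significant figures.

(a) 3.75 ppm; (b) 98.9 ppm

(a) Available chlorine delivered: 670 g × 0.724 = 485.1 g as Cl₂.
(a) Concentration rise: 485.1 g / 312,000 L = 1.555 mg/L = 1.55 ppm.
(a) Final FC: 2.2 + 1.55 = 3.75 ppm.

(b) Moles of Na₂CO₃: 6,990 g ÷ 106 g/mol = 65.94 mol → 131.9 eq of alkalinity.
(b) As CaCO₃: 131.9 eq × 50 g/eq = 6594 g.
(b) Rise: 6594 g / 66,700 L × 1000 = 98.87 mg/L.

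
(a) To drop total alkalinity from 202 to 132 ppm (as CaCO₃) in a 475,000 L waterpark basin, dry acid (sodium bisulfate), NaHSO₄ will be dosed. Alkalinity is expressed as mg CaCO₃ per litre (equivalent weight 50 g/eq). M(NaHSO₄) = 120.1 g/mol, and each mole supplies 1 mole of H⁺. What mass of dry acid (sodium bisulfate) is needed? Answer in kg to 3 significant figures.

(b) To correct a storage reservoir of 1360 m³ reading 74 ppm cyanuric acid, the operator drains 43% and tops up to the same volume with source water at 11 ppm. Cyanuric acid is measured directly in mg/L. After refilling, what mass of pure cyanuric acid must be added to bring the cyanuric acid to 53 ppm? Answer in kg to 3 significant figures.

(a) 79.9 kg; (b) 8.28 kg

(a) Alkalinity to neutralize: (202 − 132) = 70 mg/L as CaCO₃ × 475,000 L = 33,250 g as CaCO₃.
(a) Equivalents of H⁺ required: 33,250 ÷ 50 g/eq = 665 eq = 665 mol NaHSO₄.
(a) Mass of NaHSO₄: 665 × 120.1 = 79,870 g.

(b) Volume: 1360 m³ = 1,360,000 L.
(b) After draining 43% and refilling: 74 × 0.57 + 11 × 0.43 = 46.91 ppm.
(b) Deficit to target: 53 − 46.91 = 6.09 mg/L.
(b) Mass: 6.09 mg/L × 1,360,000 L = 8282 g cyanuric acid.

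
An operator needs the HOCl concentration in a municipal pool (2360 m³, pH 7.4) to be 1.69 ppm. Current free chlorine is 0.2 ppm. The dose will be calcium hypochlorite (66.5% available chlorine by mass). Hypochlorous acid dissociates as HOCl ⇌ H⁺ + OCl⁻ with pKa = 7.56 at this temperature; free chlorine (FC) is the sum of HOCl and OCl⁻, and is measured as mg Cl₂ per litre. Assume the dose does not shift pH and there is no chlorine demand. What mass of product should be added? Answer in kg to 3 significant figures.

Volume: 2360 m³ = 2,360,000 L.
[OCl⁻]/[HOCl] = 10^(pH − pKa) = 10^(7.4 − 7.56) = 0.6918; fraction as HOCl = 1/(1 + 0.6918) = 0.5911.
Free chlorine required for 1.69 ppm HOCl: 1.69 / 0.5911 = 2.859 ppm.
FC to add: 2.859 − 0.2 = 2.659 mg/L as Cl₂.
Cl₂ equivalent: 2.659 mg/L × 2,360,000 L = 6276 g.
Product at 66.5% available Cl: 6276 / 0.665 = 9437 g.

9.44 kg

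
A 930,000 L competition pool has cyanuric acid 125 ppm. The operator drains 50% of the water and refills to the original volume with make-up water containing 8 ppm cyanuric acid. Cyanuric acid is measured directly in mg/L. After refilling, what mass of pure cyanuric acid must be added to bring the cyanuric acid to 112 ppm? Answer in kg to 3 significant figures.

42.3 kg

After draining 50% and refilling: 125 × 0.50 + 8 × 0.50 = 66.5 ppm.
Deficit to target: 112 − 66.5 = 45.5 mg/L.
Mass: 45.5 mg/L × 930,000 L = 42,320 g cyanuric acid.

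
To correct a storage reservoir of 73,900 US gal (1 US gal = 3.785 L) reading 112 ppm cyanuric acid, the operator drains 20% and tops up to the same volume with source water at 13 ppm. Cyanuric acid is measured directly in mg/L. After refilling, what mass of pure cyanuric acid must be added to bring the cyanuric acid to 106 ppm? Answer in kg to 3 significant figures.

3.86 kg

Volume: 73,900 US gal × 3.785 L/gal = 279,712 L.
After draining 20% and refilling: 112 × 0.80 + 13 × 0.20 = 92.2 ppm.
Deficit to target: 106 − 92.2 = 13.8 mg/L.
Mass: 13.8 mg/L × 279,712 L = 3860 g cyanuric acid.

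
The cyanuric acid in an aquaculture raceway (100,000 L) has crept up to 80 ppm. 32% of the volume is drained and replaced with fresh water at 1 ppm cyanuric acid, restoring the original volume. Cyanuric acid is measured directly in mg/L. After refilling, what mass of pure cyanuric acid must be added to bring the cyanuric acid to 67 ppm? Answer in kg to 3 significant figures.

After draining 32% and refilling: 80 × 0.68 + 1 × 0.32 = 54.72 ppm.
Deficit to target: 67 − 54.72 = 12.28 mg/L.
Mass: 12.28 mg/L × 100,000 L = 1228 g cyanuric acid.

1.23 kg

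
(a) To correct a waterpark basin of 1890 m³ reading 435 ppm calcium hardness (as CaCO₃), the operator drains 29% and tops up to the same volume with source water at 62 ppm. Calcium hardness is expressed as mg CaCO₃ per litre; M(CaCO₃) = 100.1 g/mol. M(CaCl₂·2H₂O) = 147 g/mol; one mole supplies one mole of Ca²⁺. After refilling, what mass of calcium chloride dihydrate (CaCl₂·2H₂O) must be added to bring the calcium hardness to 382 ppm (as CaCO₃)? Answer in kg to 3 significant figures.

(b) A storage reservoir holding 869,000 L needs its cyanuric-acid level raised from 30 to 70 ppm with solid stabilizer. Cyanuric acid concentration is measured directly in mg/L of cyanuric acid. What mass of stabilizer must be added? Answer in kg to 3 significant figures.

(a) 153 kg; (b) 34.8 kg

(a) Volume: 1890 m³ = 1,890,000 L.
(a) After draining 29% and refilling: 435 × 0.71 + 62 × 0.29 = 326.83 ppm.
(a) Deficit to target: 382 − 326.83 = 55.17 mg/L.
(a) As CaCO₃: 55.17 mg/L × 1,890,000 L = 104,300 g; ÷ 100.1 = 1042 mol Ca²⁺.
(a) Mass: 1042 × 147 = 153,100 g.

(b) CYA to add: (70 − 30) = 40 mg/L × 869,000 L = 34,760 g cyanuric acid.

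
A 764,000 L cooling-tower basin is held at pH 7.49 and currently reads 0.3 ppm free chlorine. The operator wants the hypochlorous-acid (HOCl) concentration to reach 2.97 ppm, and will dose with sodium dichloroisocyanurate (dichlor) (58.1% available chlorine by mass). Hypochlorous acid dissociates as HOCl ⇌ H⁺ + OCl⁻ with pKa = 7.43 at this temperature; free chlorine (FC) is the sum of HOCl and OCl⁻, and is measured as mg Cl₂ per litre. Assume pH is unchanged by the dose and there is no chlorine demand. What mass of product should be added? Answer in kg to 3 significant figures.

8.00 kg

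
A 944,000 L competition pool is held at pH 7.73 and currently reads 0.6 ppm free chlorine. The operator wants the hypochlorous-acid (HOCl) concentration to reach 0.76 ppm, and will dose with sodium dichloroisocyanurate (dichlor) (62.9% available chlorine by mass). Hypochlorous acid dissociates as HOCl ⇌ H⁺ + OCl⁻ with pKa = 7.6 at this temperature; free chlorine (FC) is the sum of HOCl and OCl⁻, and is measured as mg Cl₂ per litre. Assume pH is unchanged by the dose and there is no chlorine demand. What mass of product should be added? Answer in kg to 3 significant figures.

1.78 kg

[OCl⁻]/[HOCl] = 10^(pH − pKa) = 10^(7.73 − 7.6) = 1.349; fraction as HOCl = 1/(1 + 1.349) = 0.4257.
Free chlorine required for 0.76 ppm HOCl: 0.76 / 0.4257 = 1.785 ppm.
FC to add: 1.785 − 0.6 = 1.185 mg/L as Cl₂.
Cl₂ equivalent: 1.185 mg/L × 944,000 L = 1119 g.
Product at 62.9% available Cl: 1119 / 0.629 = 1779 g.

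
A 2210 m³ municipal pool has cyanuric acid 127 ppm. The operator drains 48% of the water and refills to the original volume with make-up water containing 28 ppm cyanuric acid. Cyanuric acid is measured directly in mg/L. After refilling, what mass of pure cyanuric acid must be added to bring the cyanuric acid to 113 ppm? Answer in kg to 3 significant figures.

Volume: 2210 m³ = 2,210,000 L.
After draining 48% and refilling: 127 × 0.52 + 28 × 0.48 = 79.48 ppm.
Deficit to target: 113 − 79.48 = 33.52 mg/L.
Mass: 33.52 mg/L × 2,210,000 L = 74,080 g cyanuric acid.

74.1 kg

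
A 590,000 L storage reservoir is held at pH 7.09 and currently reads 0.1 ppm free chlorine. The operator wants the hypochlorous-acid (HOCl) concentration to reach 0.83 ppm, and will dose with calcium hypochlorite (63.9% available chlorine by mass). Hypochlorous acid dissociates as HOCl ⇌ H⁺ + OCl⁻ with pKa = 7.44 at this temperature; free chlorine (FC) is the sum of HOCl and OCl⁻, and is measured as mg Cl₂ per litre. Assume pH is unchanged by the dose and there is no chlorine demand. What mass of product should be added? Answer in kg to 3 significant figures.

1.02 kg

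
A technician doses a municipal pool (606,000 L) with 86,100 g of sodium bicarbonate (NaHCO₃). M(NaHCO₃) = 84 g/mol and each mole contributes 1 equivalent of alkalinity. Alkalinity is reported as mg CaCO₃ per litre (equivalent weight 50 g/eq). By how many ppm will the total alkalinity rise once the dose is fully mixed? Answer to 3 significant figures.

84.6 ppm

Moles of NaHCO₃: 86,100 g ÷ 84 g/mol = 1025 mol → 1025 eq of alkalinity.
As CaCO₃: 1025 eq × 50 g/eq = 51,250 g.
Rise: 51,250 g / 606,000 L × 1000 = 84.57 mg/L.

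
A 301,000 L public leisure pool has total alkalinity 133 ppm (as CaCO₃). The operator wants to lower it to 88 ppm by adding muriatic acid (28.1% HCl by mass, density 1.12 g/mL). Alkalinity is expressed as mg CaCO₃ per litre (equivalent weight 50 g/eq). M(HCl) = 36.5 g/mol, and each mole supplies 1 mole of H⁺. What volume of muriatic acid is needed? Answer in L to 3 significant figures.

31.4 L

Alkalinity to neutralize: (133 − 88) = 45 mg/L as CaCO₃ × 301,000 L = 13,540 g as CaCO₃.
Equivalents of H⁺ required: 13,540 ÷ 50 g/eq = 270.9 eq = 270.9 mol HCl.
Mass of HCl: 270.9 × 36.5 = 9888 g.
Mass of 28.1% solution: 9888 / 0.281 = 35,190 g.
Volume: 35,190 g ÷ 1.12 g/mL = 31,420 mL.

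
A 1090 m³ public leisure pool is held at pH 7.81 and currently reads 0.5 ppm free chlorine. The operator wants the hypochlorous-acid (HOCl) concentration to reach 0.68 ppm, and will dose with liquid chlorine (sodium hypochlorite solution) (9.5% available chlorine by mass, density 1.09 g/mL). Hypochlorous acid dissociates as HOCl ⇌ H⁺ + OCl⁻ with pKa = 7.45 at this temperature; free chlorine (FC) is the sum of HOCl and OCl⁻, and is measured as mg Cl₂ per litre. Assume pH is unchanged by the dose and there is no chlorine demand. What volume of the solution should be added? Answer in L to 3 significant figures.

Volume: 1090 m³ = 1,090,000 L.
[OCl⁻]/[HOCl] = 10^(pH − pKa) = 10^(7.81 − 7.45) = 2.291; fraction as HOCl = 1/(1 + 2.291) = 0.3039.
Free chlorine required for 0.68 ppm HOCl: 0.68 / 0.3039 = 2.238 ppm.
FC to add: 2.238 − 0.5 = 1.738 mg/L as Cl₂.
Cl₂ equivalent: 1.738 mg/L × 1,090,000 L = 1894 g.
Product at 9.5% available Cl: 1894 / 0.095 = 19,940 g.
Volume: 19,940 g ÷ 1.09 g/mL = 18,290 mL.

18.3 L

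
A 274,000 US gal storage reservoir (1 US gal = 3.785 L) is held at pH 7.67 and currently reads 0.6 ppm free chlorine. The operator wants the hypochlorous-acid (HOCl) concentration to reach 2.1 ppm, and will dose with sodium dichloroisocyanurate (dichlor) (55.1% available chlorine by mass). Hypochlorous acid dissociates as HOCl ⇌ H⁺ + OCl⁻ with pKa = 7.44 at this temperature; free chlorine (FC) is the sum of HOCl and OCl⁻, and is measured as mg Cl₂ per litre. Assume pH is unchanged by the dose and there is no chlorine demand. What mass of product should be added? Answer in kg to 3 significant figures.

9.54 kg

Volume: 274,000 US gal × 3.785 L/gal = 1,037,090 L.
[OCl⁻]/[HOCl] = 10^(pH − pKa) = 10^(7.67 − 7.44) = 1.698; fraction as HOCl = 1/(1 + 1.698) = 0.3706.
Free chlorine required for 2.1 ppm HOCl: 2.1 / 0.3706 = 5.666 ppm.
FC to add: 5.666 − 0.6 = 5.066 mg/L as Cl₂.
Cl₂ equivalent: 5.066 mg/L × 1,037,090 L = 5254 g.
Product at 55.1% available Cl: 5254 / 0.551 = 9536 g.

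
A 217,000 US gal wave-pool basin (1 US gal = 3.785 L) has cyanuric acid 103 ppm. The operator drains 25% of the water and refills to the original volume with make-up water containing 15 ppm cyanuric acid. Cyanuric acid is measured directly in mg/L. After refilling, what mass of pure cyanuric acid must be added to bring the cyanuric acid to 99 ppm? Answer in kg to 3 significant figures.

14.8 kg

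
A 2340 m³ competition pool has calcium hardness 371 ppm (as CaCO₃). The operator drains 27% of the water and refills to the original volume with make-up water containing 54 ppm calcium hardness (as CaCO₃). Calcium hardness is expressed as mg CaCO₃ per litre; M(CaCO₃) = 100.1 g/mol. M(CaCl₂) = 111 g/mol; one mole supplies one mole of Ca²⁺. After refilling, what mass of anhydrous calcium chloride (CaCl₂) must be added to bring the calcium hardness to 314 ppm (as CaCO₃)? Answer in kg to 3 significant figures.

Volume: 2340 m³ = 2,340,000 L.
After draining 27% and refilling: 371 × 0.73 + 54 × 0.27 = 285.41 ppm.
Deficit to target: 314 − 285.41 = 28.59 mg/L.
As CaCO₃: 28.59 mg/L × 2,340,000 L = 66,900 g; ÷ 100.1 = 668.3 mol Ca²⁺.
Mass: 668.3 × 111 = 74,190 g.

74.2 kg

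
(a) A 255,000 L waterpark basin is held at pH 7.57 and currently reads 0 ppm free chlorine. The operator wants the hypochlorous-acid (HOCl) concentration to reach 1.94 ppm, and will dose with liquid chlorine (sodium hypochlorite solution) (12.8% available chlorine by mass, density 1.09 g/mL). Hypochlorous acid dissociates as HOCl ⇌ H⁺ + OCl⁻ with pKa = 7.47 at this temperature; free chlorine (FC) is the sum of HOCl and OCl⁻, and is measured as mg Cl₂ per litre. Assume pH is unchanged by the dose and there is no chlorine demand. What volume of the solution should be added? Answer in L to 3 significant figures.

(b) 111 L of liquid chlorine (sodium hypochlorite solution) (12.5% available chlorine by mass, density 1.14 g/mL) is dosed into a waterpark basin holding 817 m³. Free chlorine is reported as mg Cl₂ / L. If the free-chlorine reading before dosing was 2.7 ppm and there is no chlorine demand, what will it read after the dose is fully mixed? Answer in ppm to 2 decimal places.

(a) 8.01 L; (b) 22.06 ppm

(a) [OCl⁻]/[HOCl] = 10^(pH − pKa) = 10^(7.57 − 7.47) = 1.259; fraction as HOCl = 1/(1 + 1.259) = 0.4427.
(a) Free chlorine required for 1.94 ppm HOCl: 1.94 / 0.4427 = 4.382 ppm.
(a) FC to add: 4.382 − 0 = 4.382 mg/L as Cl₂.
(a) Cl₂ equivalent: 4.382 mg/L × 255,000 L = 1117 g.
(a) Product at 12.8% available Cl: 1117 / 0.128 = 8730 g.
(a) Volume: 8730 g ÷ 1.09 g/mL = 8010 mL.

(b) Volume: 817 m³ = 817,000 L.
(b) Mass of solution: 111 L × 1000 mL/L × 1.14 g/mL = 126,500 g.
(b) Available chlorine delivered: 126,500 g × 0.125 = 15,820 g as Cl₂.
(b) Concentration rise: 15,820 g / 817,000 L = 19.36 mg/L = 19.36 ppm.
(b) Final FC: 2.7 + 19.36 = 22.06 ppm.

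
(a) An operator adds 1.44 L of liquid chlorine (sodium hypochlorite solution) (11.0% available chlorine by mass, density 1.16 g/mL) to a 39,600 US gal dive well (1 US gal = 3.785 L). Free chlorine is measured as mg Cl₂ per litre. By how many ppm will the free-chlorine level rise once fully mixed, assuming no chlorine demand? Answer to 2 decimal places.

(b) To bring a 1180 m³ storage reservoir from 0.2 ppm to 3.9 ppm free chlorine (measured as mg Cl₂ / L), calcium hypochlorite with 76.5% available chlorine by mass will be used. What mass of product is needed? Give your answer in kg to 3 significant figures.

(a) Volume: 39,600 US gal × 3.785 L/gal = 149,886 L.
(a) Mass of solution: 1.44 L × 1000 mL/L × 1.16 g/mL = 1670 g.
(a) Available chlorine delivered: 1670 g × 0.11 = 183.7 g as Cl₂.
(a) Concentration rise: 183.7 g / 149,886 L = 1.226 mg/L = 1.23 ppm.

(b) Volume: 1180 m³ = 1,180,000 L.
(b) Chlorine deficit: 3.9 − 0.2 = 3.7 ppm = 3.7 mg/L as Cl₂.
(b) Cl₂ equivalent needed: 3.7 mg/L × 1,180,000 L = 4,366,000 mg = 4366 g.
(b) Product at 76.5% available chlorine: 4366 / 0.765 = 5707 g.

(a) 1.23 ppm; (b) 5.71 kg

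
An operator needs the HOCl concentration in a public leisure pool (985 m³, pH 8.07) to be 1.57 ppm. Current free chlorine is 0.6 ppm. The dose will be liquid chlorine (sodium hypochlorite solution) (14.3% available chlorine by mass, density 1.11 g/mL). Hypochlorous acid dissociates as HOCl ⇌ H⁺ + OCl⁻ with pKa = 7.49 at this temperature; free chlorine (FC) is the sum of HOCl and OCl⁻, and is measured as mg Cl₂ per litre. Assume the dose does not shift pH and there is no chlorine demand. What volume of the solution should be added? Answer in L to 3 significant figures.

Volume: 985 m³ = 985,000 L.
[OCl⁻]/[HOCl] = 10^(pH − pKa) = 10^(8.07 − 7.49) = 3.802; fraction as HOCl = 1/(1 + 3.802) = 0.2083.
Free chlorine required for 1.57 ppm HOCl: 1.57 / 0.2083 = 7.539 ppm.
FC to add: 7.539 − 0.6 = 6.939 mg/L as Cl₂.
Cl₂ equivalent: 6.939 mg/L × 985,000 L = 6835 g.
Product at 14.3% available Cl: 6835 / 0.143 = 47,800 g.
Volume: 47,800 g ÷ 1.11 g/mL = 43,060 mL.

43.1 L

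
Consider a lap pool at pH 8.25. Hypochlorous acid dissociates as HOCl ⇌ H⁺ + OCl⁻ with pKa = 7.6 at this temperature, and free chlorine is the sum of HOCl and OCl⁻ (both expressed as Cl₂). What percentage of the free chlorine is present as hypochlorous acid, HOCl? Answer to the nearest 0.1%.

18.3%

[OCl⁻]/[HOCl] = 10^(pH − pKa) = 10^(8.25 − 7.6) = 10^0.65 = 4.467.
Fraction as HOCl = 1 / (1 + 4.467) = 0.1829.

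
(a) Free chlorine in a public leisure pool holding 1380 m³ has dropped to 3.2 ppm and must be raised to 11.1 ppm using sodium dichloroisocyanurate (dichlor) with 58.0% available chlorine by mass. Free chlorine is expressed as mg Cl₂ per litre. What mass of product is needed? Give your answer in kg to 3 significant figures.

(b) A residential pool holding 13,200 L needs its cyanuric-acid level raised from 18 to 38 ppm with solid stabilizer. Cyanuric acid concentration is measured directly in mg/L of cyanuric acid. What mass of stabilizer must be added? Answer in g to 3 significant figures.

(a) 18.8 kg; (b) 264 g

(a) Volume: 1380 m³ = 1,380,000 L.
(a) Chlorine deficit: 11.1 − 3.2 = 7.9 ppm = 7.9 mg/L as Cl₂.
(a) Cl₂ equivalent needed: 7.9 mg/L × 1,380,000 L = 10,900,000 mg = 10,900 g.
(a) Product at 58.0% available chlorine: 10,900 / 0.58 = 18,800 g.

(b) CYA to add: (38 − 18) = 20 mg/L × 13,200 L = 264 g cyanuric acid.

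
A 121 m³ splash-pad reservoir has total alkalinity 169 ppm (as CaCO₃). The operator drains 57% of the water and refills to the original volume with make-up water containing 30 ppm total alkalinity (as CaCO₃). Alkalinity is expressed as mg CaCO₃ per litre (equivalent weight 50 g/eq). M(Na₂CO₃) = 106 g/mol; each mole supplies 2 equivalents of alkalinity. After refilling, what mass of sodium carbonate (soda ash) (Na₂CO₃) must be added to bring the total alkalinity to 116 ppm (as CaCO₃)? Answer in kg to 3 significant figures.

Volume: 121 m³ = 121,000 L.
After draining 57% and refilling: 169 × 0.43 + 30 × 0.57 = 89.77 ppm.
Deficit to target: 116 − 89.77 = 26.23 mg/L.
As CaCO₃: 26.23 mg/L × 121,000 L = 3174 g; ÷ 50 g/eq ÷ 2 = 31.74 mol Na₂CO₃.
Mass: 31.74 × 106 = 3364 g.

3.36 kg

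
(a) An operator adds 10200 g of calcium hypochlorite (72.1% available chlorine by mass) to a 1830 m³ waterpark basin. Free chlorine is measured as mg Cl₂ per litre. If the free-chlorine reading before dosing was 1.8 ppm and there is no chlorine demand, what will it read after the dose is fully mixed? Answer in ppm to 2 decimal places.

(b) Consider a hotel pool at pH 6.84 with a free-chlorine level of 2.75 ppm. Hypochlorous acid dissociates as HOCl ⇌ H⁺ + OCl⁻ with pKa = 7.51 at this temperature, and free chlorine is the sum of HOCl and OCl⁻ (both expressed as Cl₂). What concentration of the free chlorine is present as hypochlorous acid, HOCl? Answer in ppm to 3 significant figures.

(a) Volume: 1830 m³ = 1,830,000 L.
(a) Available chlorine delivered: 10,200 g × 0.721 = 7354 g as Cl₂.
(a) Concentration rise: 7354 g / 1,830,000 L = 4.019 mg/L = 4.02 ppm.
(a) Final FC: 1.8 + 4.02 = 5.82 ppm.

(b) [OCl⁻]/[HOCl] = 10^(pH − pKa) = 10^(6.84 − 7.51) = 10^-0.67 = 0.2138.
(b) Fraction as HOCl = 1 / (1 + 0.2138) = 0.8239.
(b) HOCl = 0.8239 × 2.75 ppm = 2.266 ppm.

(a) 5.82 ppm; (b) 2.27 ppm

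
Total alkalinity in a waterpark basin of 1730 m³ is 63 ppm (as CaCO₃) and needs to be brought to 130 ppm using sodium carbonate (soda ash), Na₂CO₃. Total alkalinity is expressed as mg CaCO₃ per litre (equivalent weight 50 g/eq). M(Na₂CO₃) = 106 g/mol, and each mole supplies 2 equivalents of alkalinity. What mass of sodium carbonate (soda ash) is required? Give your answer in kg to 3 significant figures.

Volume: 1730 m³ = 1,730,000 L.
Alkalinity to add: (130 − 63) = 67 mg/L as CaCO₃ × 1,730,000 L = 115,900 g as CaCO₃.
Equivalents: 115,900 g ÷ 50 g/eq = 2318 eq.
Each mole of Na₂CO₃ supplies 2 eq, so 2318 / 2 = 1159 mol.
Mass: 1159 mol × 106 g/mol = 122,900 g.

123 kg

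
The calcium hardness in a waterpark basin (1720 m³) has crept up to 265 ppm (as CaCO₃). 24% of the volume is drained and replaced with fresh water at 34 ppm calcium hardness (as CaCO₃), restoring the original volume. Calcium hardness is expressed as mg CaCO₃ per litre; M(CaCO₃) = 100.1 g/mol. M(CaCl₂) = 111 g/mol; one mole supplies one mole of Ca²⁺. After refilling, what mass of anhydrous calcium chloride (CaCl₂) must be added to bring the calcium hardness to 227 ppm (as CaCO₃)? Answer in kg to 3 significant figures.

33.3 kg

Volume: 1720 m³ = 1,720,000 L.
After draining 24% and refilling: 265 × 0.76 + 34 × 0.24 = 209.56 ppm.
Deficit to target: 227 − 209.56 = 17.44 mg/L.
As CaCO₃: 17.44 mg/L × 1,720,000 L = 30,000 g; ÷ 100.1 = 299.7 mol Ca²⁺.
Mass: 299.7 × 111 = 33,260 g.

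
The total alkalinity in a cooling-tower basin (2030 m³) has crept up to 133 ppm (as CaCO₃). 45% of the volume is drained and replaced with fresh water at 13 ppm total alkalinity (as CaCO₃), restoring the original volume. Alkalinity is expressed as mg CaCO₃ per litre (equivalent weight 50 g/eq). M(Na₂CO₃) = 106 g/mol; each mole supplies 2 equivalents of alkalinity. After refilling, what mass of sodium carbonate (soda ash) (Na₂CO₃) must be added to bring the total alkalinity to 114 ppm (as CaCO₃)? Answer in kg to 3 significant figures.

Volume: 2030 m³ = 2,030,000 L.
After draining 45% and refilling: 133 × 0.55 + 13 × 0.45 = 79 ppm.
Deficit to target: 114 − 79 = 35 mg/L.
As CaCO₃: 35 mg/L × 2,030,000 L = 71,050 g; ÷ 50 g/eq ÷ 2 = 710.5 mol Na₂CO₃.
Mass: 710.5 × 106 = 75,310 g.

75.3 kg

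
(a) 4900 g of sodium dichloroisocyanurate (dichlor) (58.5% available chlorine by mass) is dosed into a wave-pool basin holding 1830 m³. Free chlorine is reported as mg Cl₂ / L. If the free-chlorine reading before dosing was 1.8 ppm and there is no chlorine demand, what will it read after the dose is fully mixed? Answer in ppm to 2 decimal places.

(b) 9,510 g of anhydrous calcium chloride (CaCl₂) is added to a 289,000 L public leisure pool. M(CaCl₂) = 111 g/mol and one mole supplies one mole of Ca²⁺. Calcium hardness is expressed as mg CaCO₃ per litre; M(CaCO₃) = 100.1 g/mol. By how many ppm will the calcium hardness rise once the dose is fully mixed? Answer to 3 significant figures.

(a) 3.37 ppm; (b) 29.7 ppm

(a) Volume: 1830 m³ = 1,830,000 L.
(a) Available chlorine delivered: 4900 g × 0.585 = 2866 g as Cl₂.
(a) Concentration rise: 2866 g / 1,830,000 L = 1.566 mg/L = 1.57 ppm.
(a) Final FC: 1.8 + 1.57 = 3.37 ppm.

(b) Moles of Ca²⁺: 9,510 g ÷ 111 g/mol = 85.68 mol.
(b) As CaCO₃: 85.68 mol × 100.1 g/mol = 8576 g.
(b) Rise: 8576 g / 289,000 L × 1000 = 29.68 mg/L.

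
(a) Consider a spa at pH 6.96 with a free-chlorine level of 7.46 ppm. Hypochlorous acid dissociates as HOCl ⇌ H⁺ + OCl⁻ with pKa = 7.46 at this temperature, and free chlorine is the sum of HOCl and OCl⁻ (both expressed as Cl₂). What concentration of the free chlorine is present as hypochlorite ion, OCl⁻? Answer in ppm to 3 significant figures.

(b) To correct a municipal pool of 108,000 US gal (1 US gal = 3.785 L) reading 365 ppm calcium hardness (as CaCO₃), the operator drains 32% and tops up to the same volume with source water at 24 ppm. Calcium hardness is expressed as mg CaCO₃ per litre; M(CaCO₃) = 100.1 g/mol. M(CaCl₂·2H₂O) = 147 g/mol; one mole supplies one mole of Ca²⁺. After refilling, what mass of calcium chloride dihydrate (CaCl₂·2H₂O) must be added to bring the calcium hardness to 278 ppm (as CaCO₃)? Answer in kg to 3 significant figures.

(a) 1.79 ppm; (b) 13.3 kg

(a) [OCl⁻]/[HOCl] = 10^(pH − pKa) = 10^(6.96 − 7.46) = 10^-0.50 = 0.3162.
(a) Fraction as HOCl = 1 / (1 + 0.3162) = 0.7597.
(a) OCl⁻ = (1 − 0.7597) × 7.46 ppm = 1.792 ppm.

(b) Volume: 108,000 US gal × 3.785 L/gal = 408,780 L.
(b) After draining 32% and refilling: 365 × 0.68 + 24 × 0.32 = 255.88 ppm.
(b) Deficit to target: 278 − 255.88 = 22.12 mg/L.
(b) As CaCO₃: 22.12 mg/L × 408,780 L = 9042 g; ÷ 100.1 = 90.33 mol Ca²⁺.
(b) Mass: 90.33 × 147 = 13,280 g.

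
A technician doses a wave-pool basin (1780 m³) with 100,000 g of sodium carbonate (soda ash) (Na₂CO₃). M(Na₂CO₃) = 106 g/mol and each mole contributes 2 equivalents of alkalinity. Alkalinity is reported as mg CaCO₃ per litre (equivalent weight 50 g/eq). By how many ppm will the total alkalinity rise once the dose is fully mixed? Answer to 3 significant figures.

Volume: 1780 m³ = 1,780,000 L.
Moles of Na₂CO₃: 100,000 g ÷ 106 g/mol = 943.4 mol → 1887 eq of alkalinity.
As CaCO₃: 1887 eq × 50 g/eq = 94,340 g.
Rise: 94,340 g / 1,780,000 L × 1000 = 53 mg/L.

53.0 ppm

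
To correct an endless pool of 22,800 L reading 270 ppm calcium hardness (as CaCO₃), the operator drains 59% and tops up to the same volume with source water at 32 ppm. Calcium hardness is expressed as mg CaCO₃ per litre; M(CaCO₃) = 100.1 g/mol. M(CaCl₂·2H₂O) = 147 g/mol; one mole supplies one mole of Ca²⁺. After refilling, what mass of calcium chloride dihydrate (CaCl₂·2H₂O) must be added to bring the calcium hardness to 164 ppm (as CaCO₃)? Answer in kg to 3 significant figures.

After draining 59% and refilling: 270 × 0.41 + 32 × 0.59 = 129.58 ppm.
Deficit to target: 164 − 129.58 = 34.42 mg/L.
As CaCO₃: 34.42 mg/L × 22,800 L = 784.8 g; ÷ 100.1 = 7.84 mol Ca²⁺.
Mass: 7.84 × 147 = 1152 g.

1.15 kg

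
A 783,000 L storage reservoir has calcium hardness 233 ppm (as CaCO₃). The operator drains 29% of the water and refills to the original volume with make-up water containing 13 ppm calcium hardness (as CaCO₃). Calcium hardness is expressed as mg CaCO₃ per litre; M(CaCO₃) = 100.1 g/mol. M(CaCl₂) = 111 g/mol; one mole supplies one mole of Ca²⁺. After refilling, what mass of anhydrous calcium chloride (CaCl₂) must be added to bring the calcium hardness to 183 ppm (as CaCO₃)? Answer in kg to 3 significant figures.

After draining 29% and refilling: 233 × 0.71 + 13 × 0.29 = 169.2 ppm.
Deficit to target: 183 − 169.2 = 13.8 mg/L.
As CaCO₃: 13.8 mg/L × 783,000 L = 10,810 g; ÷ 100.1 = 107.9 mol Ca²⁺.
Mass: 107.9 × 111 = 11,980 g.

12.0 kg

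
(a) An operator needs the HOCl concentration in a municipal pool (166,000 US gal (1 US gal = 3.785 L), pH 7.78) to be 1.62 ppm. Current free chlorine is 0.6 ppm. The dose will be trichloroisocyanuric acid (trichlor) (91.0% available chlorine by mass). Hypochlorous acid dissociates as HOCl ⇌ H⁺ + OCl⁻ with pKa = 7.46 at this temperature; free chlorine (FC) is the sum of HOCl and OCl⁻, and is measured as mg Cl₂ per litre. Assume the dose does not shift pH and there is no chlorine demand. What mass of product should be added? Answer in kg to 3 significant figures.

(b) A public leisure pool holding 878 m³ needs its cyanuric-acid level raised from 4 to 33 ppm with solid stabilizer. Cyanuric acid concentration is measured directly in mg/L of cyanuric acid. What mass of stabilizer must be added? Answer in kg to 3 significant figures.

(a) 3.04 kg; (b) 25.5 kg

(a) Volume: 166,000 US gal × 3.785 L/gal = 628,310 L.
(a) [OCl⁻]/[HOCl] = 10^(pH − pKa) = 10^(7.78 − 7.46) = 2.089; fraction as HOCl = 1/(1 + 2.089) = 0.3237.
(a) Free chlorine required for 1.62 ppm HOCl: 1.62 / 0.3237 = 5.005 ppm.
(a) FC to add: 5.005 − 0.6 = 4.405 mg/L as Cl₂.
(a) Cl₂ equivalent: 4.405 mg/L × 628,310 L = 2767 g.
(a) Product at 91.0% available Cl: 2767 / 0.91 = 3041 g.

(b) Volume: 878 m³ = 878,000 L.
(b) CYA to add: (33 − 4) = 29 mg/L × 878,000 L = 25,460 g cyanuric acid.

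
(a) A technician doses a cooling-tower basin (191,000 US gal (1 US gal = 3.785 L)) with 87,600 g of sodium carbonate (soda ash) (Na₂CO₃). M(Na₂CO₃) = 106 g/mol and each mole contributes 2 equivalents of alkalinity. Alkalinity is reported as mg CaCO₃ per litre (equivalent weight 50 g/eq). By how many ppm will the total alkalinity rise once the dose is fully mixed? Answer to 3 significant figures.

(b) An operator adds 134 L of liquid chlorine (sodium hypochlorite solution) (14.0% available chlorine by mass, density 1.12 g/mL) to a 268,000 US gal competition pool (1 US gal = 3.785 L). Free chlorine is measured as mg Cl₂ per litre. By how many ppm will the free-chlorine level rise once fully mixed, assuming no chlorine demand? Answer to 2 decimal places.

(a) Volume: 191,000 US gal × 3.785 L/gal = 722,935 L.
(a) Moles of Na₂CO₃: 87,600 g ÷ 106 g/mol = 826.4 mol → 1653 eq of alkalinity.
(a) As CaCO₃: 1653 eq × 50 g/eq = 82,640 g.
(a) Rise: 82,640 g / 722,935 L × 1000 = 114.3 mg/L.

(b) Volume: 268,000 US gal × 3.785 L/gal = 1,014,380 L.
(b) Mass of solution: 134 L × 1000 mL/L × 1.12 g/mL = 150,100 g.
(b) Available chlorine delivered: 150,100 g × 0.14 = 21,010 g as Cl₂.
(b) Concentration rise: 21,010 g / 1,014,380 L = 20.71 mg/L = 20.71 ppm.

(a) 114 ppm; (b) 20.71 ppm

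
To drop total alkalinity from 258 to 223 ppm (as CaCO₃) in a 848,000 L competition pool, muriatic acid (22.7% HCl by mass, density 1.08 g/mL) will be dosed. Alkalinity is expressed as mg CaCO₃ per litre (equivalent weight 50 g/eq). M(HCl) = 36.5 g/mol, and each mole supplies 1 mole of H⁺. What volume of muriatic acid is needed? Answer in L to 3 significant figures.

88.4 L

Alkalinity to neutralize: (258 − 223) = 35 mg/L as CaCO₃ × 848,000 L = 29,680 g as CaCO₃.
Equivalents of H⁺ required: 29,680 ÷ 50 g/eq = 593.6 eq = 593.6 mol HCl.
Mass of HCl: 593.6 × 36.5 = 21,670 g.
Mass of 22.7% solution: 21,670 / 0.227 = 95,450 g.
Volume: 95,450 g ÷ 1.08 g/mL = 88,380 mL.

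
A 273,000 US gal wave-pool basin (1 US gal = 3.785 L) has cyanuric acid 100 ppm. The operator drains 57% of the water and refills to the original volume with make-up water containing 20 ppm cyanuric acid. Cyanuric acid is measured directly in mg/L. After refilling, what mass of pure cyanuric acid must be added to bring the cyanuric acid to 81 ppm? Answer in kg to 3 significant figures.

Volume: 273,000 US gal × 3.785 L/gal = 1,033,305 L.
After draining 57% and refilling: 100 × 0.43 + 20 × 0.57 = 54.4 ppm.
Deficit to target: 81 − 54.4 = 26.6 mg/L.
Mass: 26.6 mg/L × 1,033,305 L = 27,490 g cyanuric acid.

27.5 kg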